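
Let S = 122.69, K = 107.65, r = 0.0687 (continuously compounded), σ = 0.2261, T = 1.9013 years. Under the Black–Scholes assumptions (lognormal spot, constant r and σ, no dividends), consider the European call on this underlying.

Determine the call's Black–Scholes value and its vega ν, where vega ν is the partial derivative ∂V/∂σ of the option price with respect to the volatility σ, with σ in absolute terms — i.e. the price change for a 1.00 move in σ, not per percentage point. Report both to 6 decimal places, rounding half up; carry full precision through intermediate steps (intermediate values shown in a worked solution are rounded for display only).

price = 31.962657
ν = 41.167722

σ√T = 0.2261·√1.9013 = 0.311764
d₁ = (ln(S/K) + (r+σ²/2)T) / (σ√T) = (ln(122.69/107.65) + (0.0687+0.2261²/2)·1.9013) / 0.311764 = (0.130776 + 0.179218) / 0.311764 = 0.994321
d₂ = d₁ − σ√T = 0.994321 − 0.311764 = 0.682557
e^{−rT} = e^{−0.0687·1.9013} = 0.877552
N(d₁) = 0.839967,  N(d₂) = 0.752556
Call price V = S·N(d₁) − K·e^{−rT}·N(d₂) = 103.055502 − 71.092845 = 31.962657
φ(d₁) = (1/√(2π))·e^{−d₁²/2} = 0.243345
ν = S·φ(d₁)·√T = 41.167722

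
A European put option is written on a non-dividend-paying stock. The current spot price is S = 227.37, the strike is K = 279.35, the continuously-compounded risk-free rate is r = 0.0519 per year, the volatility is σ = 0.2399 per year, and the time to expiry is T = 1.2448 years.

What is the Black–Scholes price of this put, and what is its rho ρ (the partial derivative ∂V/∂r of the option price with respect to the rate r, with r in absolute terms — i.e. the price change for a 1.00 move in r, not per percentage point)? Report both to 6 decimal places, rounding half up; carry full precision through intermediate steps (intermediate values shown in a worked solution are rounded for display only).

σ√T = 0.2399·√1.2448 = 0.267658
d₁ = (ln(S/K) + (r+σ²/2)T) / (σ√T) = (ln(227.37/279.35) + (0.0519+0.2399²/2)·1.2448) / 0.267658 = (-0.205887 + 0.100425) / 0.267658 = -0.394015
d₂ = d₁ − σ√T = -0.394015 − 0.267658 = -0.661673
e^{−rT} = e^{−0.0519·1.2448} = 0.937438
N(−d₁) = 0.653215,  N(−d₂) = 0.745910
Put price V = K·e^{−rT}·N(−d₂) − S·N(−d₁) = 195.333747 − 148.521535 = 46.812212
ρ = −K·T·e^{−rT}·N(−d₂) = -243.151449

price = 46.812212
ρ = -243.151449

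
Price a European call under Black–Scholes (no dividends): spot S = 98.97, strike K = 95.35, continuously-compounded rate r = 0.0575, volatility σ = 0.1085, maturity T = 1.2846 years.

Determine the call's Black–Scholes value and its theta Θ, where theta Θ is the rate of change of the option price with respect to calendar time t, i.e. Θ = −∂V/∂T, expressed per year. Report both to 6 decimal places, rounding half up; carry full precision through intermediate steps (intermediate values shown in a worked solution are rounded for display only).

price = 11.556343
Θ = -5.260777

σ√T = 0.1085·√1.2846 = 0.122974
d₁ = (ln(S/K) + (r+σ²/2)T) / (σ√T) = (ln(98.97/95.35) + (0.0575+0.1085²/2)·1.2846) / 0.122974 = (0.037262 + 0.081426) / 0.122974 = 0.965148
d₂ = d₁ − σ√T = 0.965148 − 0.122974 = 0.842174
e^{−rT} = e^{−0.0575·1.2846} = 0.928798
N(d₁) = 0.832765,  N(d₂) = 0.800155
Call price V = S·N(d₁) − K·e^{−rT}·N(d₂) = 82.418726 − 70.862383 = 11.556343
φ(d₁) = (1/√(2π))·e^{−d₁²/2} = 0.250400
Θ = −S·φ(d₁)·σ/(2√T) − r·K·e^{−rT}·N(d₂) = −1.186190 − 4.074587 = -5.260777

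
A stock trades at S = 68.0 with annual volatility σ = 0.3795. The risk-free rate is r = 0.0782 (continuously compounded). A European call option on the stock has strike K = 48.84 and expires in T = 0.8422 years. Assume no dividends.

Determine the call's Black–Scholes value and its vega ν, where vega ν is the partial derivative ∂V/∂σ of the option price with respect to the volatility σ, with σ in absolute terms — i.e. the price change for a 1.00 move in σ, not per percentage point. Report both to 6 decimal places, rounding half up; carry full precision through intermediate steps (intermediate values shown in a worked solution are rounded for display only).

price = 23.492743
ν = 10.506832

σ√T = 0.3795·√0.8422 = 0.348273
d₁ = (ln(S/K) + (r+σ²/2)T) / (σ√T) = (ln(68.0/48.84) + (0.0782+0.3795²/2)·0.8422) / 0.348273 = (0.330958 + 0.126507) / 0.348273 = 1.313525
d₂ = d₁ − σ√T = 1.313525 − 0.348273 = 0.965253
e^{−rT} = e^{−0.0782·0.8422} = 0.936262
N(d₁) = 0.905497,  N(d₂) = 0.832791
Call price V = S·N(d₁) − K·e^{−rT}·N(d₂) = 61.573798 − 38.081055 = 23.492743
φ(d₁) = (1/√(2π))·e^{−d₁²/2} = 0.168366
ν = S·φ(d₁)·√T = 10.506832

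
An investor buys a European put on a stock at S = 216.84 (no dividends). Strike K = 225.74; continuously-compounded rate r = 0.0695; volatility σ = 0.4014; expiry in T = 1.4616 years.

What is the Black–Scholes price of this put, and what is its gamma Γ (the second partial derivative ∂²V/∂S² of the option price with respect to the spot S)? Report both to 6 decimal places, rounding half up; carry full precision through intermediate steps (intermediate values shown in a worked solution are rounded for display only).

price = 34.197764
Γ = 0.003542

σ√T = 0.4014·√1.4616 = 0.485279
d₁ = (ln(S/K) + (r+σ²/2)T) / (σ√T) = (ln(216.84/225.74) + (0.0695+0.4014²/2)·1.4616) / 0.485279 = (-0.040224 + 0.219329) / 0.485279 = 0.369076
d₂ = d₁ − σ√T = 0.369076 − 0.485279 = -0.116203
e^{−rT} = e^{−0.0695·1.4616} = 0.903408
N(−d₁) = 0.356035,  N(−d₂) = 0.546254
Put price V = K·e^{−rT}·N(−d₂) − S·N(−d₁) = 111.400494 − 77.202730 = 34.197764
φ(d₁) = (1/√(2π))·e^{−d₁²/2} = 0.372676
Γ = φ(d₁) / (S·σ·√T) = 0.003542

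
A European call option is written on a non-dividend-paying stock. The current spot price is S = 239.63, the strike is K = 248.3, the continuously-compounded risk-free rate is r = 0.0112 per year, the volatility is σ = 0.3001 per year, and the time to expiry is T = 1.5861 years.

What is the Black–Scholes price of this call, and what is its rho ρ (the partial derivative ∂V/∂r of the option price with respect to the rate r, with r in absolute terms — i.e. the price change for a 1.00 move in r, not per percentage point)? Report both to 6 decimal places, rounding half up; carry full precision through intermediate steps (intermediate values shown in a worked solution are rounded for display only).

price = 34.129995
ρ = 157.354714

σ√T = 0.3001·√1.5861 = 0.377947
d₁ = (ln(S/K) + (r+σ²/2)T) / (σ√T) = (ln(239.63/248.3) + (0.0112+0.3001²/2)·1.5861) / 0.377947 = (-0.035542 + 0.089186) / 0.377947 = 0.141937
d₂ = d₁ − σ√T = 0.141937 − 0.377947 = -0.236010
e^{−rT} = e^{−0.0112·1.5861} = 0.982393
N(d₁) = 0.556435,  N(d₂) = 0.406712
Call price V = S·N(d₁) − K·e^{−rT}·N(d₂) = 133.338566 − 99.208571 = 34.129995
ρ = K·T·e^{−rT}·N(d₂) = 157.354714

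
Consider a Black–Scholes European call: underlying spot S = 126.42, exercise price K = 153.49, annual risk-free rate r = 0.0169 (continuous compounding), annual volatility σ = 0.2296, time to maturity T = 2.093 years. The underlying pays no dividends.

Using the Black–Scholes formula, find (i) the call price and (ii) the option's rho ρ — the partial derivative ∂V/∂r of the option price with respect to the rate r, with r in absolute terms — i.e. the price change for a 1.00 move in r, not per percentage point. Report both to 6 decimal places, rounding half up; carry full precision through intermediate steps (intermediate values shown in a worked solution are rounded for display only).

price = 9.245105
ρ = 80.586016

σ√T = 0.2296·√2.093 = 0.332167
d₁ = (ln(S/K) + (r+σ²/2)T) / (σ√T) = (ln(126.42/153.49) + (0.0169+0.2296²/2)·2.093) / 0.332167 = (-0.194026 + 0.090539) / 0.332167 = -0.311550
d₂ = d₁ − σ√T = -0.311550 − 0.332167 = -0.643717
e^{−rT} = e^{−0.0169·2.093} = 0.965247
N(d₁) = 0.377691,  N(d₂) = 0.259880
Call price V = S·N(d₁) − K·e^{−rT}·N(d₂) = 47.747741 − 38.502635 = 9.245105
ρ = K·T·e^{−rT}·N(d₂) = 80.586016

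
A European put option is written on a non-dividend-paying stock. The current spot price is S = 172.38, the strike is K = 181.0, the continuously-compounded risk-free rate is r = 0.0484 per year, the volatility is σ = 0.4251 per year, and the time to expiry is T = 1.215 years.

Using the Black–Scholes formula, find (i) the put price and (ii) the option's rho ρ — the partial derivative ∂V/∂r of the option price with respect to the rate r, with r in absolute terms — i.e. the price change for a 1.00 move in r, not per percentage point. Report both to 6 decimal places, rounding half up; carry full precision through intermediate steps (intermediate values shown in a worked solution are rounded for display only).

price = 30.920981
ρ = -121.159315

σ√T = 0.4251·√1.215 = 0.468575
d₁ = (ln(S/K) + (r+σ²/2)T) / (σ√T) = (ln(172.38/181.0) + (0.0484+0.4251²/2)·1.215) / 0.468575 = (-0.048796 + 0.168587) / 0.468575 = 0.255651
d₂ = d₁ − σ√T = 0.255651 − 0.468575 = -0.212924
e^{−rT} = e^{−0.0484·1.215} = 0.942890
N(−d₁) = 0.399110,  N(−d₂) = 0.584307
Put price V = K·e^{−rT}·N(−d₂) − S·N(−d₁) = 99.719601 − 68.798619 = 30.920981
ρ = −K·T·e^{−rT}·N(−d₂) = -121.159315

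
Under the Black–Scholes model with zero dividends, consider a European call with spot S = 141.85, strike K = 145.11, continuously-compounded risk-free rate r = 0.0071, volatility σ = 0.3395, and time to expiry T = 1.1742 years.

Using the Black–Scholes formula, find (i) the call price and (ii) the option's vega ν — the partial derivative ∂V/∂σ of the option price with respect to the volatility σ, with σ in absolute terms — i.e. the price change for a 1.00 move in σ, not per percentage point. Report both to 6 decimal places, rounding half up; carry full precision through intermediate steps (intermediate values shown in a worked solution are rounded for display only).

σ√T = 0.3395·√1.1742 = 0.367884
d₁ = (ln(S/K) + (r+σ²/2)T) / (σ√T) = (ln(141.85/145.11) + (0.0071+0.3395²/2)·1.1742) / 0.367884 = (-0.022722 + 0.076006) / 0.367884 = 0.144840
d₂ = d₁ − σ√T = 0.144840 − 0.367884 = -0.223044
e^{−rT} = e^{−0.0071·1.1742} = 0.991698
N(d₁) = 0.557581,  N(d₂) = 0.411751
Call price V = S·N(d₁) − K·e^{−rT}·N(d₂) = 79.092905 − 59.253074 = 19.839831
φ(d₁) = (1/√(2π))·e^{−d₁²/2} = 0.394780
ν = S·φ(d₁)·√T = 60.681319

price = 19.839831
ν = 60.681319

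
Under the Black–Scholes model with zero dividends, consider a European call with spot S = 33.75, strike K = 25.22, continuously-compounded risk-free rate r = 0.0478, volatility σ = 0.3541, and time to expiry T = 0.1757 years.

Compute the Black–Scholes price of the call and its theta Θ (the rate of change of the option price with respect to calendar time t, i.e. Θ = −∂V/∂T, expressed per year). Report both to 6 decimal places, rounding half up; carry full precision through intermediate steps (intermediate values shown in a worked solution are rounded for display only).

σ√T = 0.3541·√0.1757 = 0.148427
d₁ = (ln(S/K) + (r+σ²/2)T) / (σ√T) = (ln(33.75/25.22) + (0.0478+0.3541²/2)·0.1757) / 0.148427 = (0.291343 + 0.019414) / 0.148427 = 2.093673
d₂ = d₁ − σ√T = 2.093673 − 0.148427 = 1.945246
e^{−rT} = e^{−0.0478·0.1757} = 0.991637
N(d₁) = 0.981855,  N(d₂) = 0.974127
Call price V = S·N(d₁) − K·e^{−rT}·N(d₂) = 33.137621 − 24.362026 = 8.775595
φ(d₁) = (1/√(2π))·e^{−d₁²/2} = 0.044571
Θ = −S·φ(d₁)·σ/(2√T) − r·K·e^{−rT}·N(d₂) = −0.635384 − 1.164505 = -1.799889

price = 8.775595
Θ = -1.799889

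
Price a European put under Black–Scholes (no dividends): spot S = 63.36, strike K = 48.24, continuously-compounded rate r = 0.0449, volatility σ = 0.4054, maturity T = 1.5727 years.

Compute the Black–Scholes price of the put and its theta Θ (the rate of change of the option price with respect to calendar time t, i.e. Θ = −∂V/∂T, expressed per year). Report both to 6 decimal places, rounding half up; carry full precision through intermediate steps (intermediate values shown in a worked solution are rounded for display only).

price = 3.970064
Θ = -1.972822

σ√T = 0.4054·√1.5727 = 0.508401
d₁ = (ln(S/K) + (r+σ²/2)T) / (σ√T) = (ln(63.36/48.24) + (0.0449+0.4054²/2)·1.5727) / 0.508401 = (0.272644 + 0.199850) / 0.508401 = 0.929373
d₂ = d₁ − σ√T = 0.929373 − 0.508401 = 0.420971
e^{−rT} = e^{−0.0449·1.5727} = 0.931821
N(−d₁) = 0.176348,  N(−d₂) = 0.336888
Put price V = K·e^{−rT}·N(−d₂) − S·N(−d₁) = 15.143470 − 11.173406 = 3.970064
φ(d₁) = (1/√(2π))·e^{−d₁²/2} = 0.259032
Θ = −S·φ(d₁)·σ/(2√T) + r·K·e^{−rT}·N(−d₂) = −2.652764 + 0.679942 = -1.972822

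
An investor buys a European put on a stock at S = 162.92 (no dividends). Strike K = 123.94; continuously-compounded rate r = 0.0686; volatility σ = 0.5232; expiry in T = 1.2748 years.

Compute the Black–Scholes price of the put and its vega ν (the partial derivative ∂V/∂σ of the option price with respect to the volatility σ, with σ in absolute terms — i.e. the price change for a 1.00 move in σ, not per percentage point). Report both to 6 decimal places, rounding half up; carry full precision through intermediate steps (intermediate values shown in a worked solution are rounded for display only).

price = 13.003118
ν = 48.667031

σ√T = 0.5232·√1.2748 = 0.590730
d₁ = (ln(S/K) + (r+σ²/2)T) / (σ√T) = (ln(162.92/123.94) + (0.0686+0.5232²/2)·1.2748) / 0.590730 = (0.273462 + 0.261932) / 0.590730 = 0.906326
d₂ = d₁ − σ√T = 0.906326 − 0.590730 = 0.315597
e^{−rT} = e^{−0.0686·1.2748} = 0.916264
N(−d₁) = 0.182382,  N(−d₂) = 0.376154
Put price V = K·e^{−rT}·N(−d₂) − S·N(−d₁) = 42.716731 − 29.713613 = 13.003118
φ(d₁) = (1/√(2π))·e^{−d₁²/2} = 0.264569
ν = S·φ(d₁)·√T = 48.667031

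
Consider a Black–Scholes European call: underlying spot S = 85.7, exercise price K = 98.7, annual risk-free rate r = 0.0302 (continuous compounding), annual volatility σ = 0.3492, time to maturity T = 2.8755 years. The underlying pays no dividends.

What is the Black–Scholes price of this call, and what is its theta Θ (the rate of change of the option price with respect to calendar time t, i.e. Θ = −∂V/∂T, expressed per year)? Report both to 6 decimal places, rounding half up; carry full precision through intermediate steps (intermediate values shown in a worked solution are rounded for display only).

σ√T = 0.3492·√2.8755 = 0.592149
d₁ = (ln(S/K) + (r+σ²/2)T) / (σ√T) = (ln(85.7/98.7) + (0.0302+0.3492²/2)·2.8755) / 0.592149 = (-0.141232 + 0.262160) / 0.592149 = 0.204219
d₂ = d₁ − σ√T = 0.204219 − 0.592149 = -0.387930
e^{−rT} = e^{−0.0302·2.8755} = 0.916824
N(d₁) = 0.580909,  N(d₂) = 0.349034
Call price V = S·N(d₁) − K·e^{−rT}·N(d₂) = 49.783890 − 31.584261 = 18.199629
φ(d₁) = (1/√(2π))·e^{−d₁²/2} = 0.390709
Θ = −S·φ(d₁)·σ/(2√T) − r·K·e^{−rT}·N(d₂) = −3.447642 − 0.953845 = -4.401487

price = 18.199629
Θ = -4.401487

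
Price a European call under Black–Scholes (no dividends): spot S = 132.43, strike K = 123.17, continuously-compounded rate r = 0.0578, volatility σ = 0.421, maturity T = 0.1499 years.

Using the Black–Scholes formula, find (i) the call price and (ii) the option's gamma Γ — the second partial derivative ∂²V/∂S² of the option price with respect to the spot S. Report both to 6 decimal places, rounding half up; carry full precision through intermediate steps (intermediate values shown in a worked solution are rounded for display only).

σ√T = 0.421·√0.1499 = 0.162998
d₁ = (ln(S/K) + (r+σ²/2)T) / (σ√T) = (ln(132.43/123.17) + (0.0578+0.421²/2)·0.1499) / 0.162998 = (0.072489 + 0.021948) / 0.162998 = 0.579375
d₂ = d₁ − σ√T = 0.579375 − 0.162998 = 0.416377
e^{−rT} = e^{−0.0578·0.1499} = 0.991373
N(d₁) = 0.718832,  N(d₂) = 0.661433
Call price V = S·N(d₁) − K·e^{−rT}·N(d₂) = 95.194915 − 80.765873 = 14.429042
φ(d₁) = (1/√(2π))·e^{−d₁²/2} = 0.337302
Γ = φ(d₁) / (S·σ·√T) = 0.015626

price = 14.429042
Γ = 0.015626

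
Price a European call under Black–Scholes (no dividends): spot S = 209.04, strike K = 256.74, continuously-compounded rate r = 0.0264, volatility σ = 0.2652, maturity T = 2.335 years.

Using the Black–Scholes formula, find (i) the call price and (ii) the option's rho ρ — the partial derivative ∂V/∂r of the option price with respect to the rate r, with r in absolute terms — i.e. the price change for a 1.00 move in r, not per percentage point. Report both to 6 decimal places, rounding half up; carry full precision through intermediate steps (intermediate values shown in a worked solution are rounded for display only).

price = 22.207678
ρ = 162.626157

σ√T = 0.2652·√2.335 = 0.405244
d₁ = (ln(S/K) + (r+σ²/2)T) / (σ√T) = (ln(209.04/256.74) + (0.0264+0.2652²/2)·2.335) / 0.405244 = (-0.205538 + 0.143755) / 0.405244 = -0.152458
d₂ = d₁ − σ√T = -0.152458 − 0.405244 = -0.557702
e^{−rT} = e^{−0.0264·2.335} = 0.940218
N(d₁) = 0.439413,  N(d₂) = 0.288524
Call price V = S·N(d₁) − K·e^{−rT}·N(d₂) = 91.854854 − 69.647176 = 22.207678
ρ = K·T·e^{−rT}·N(d₂) = 162.626157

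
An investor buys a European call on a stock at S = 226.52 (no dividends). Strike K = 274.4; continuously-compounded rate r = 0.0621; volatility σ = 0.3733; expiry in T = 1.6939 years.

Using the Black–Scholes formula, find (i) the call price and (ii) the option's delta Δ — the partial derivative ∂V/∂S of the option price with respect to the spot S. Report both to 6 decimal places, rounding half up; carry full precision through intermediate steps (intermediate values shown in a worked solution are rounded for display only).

σ√T = 0.3733·√1.6939 = 0.485850
d₁ = (ln(S/K) + (r+σ²/2)T) / (σ√T) = (ln(226.52/274.4) + (0.0621+0.3733²/2)·1.6939) / 0.485850 = (-0.191754 + 0.223216) / 0.485850 = 0.064758
d₂ = d₁ − σ√T = 0.064758 − 0.485850 = -0.421092
e^{−rT} = e^{−0.0621·1.6939} = 0.900152
N(d₁) = 0.525817,  N(d₂) = 0.336844
Call price V = S·N(d₁) − K·e^{−rT}·N(d₂) = 119.107955 − 83.201069 = 35.906887
Δ = N(d₁) = 0.525817

price = 35.906887
Δ = 0.525817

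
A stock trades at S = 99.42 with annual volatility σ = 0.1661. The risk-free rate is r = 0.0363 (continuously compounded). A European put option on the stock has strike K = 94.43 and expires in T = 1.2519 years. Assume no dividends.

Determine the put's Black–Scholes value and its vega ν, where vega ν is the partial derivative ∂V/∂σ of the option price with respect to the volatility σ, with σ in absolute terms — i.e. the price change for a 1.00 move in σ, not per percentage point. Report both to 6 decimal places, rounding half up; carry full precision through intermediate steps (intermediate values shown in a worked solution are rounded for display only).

price = 3.358357
ν = 36.742112

σ√T = 0.1661·√1.2519 = 0.185847
d₁ = (ln(S/K) + (r+σ²/2)T) / (σ√T) = (ln(99.42/94.43) + (0.0363+0.1661²/2)·1.2519) / 0.185847 = (0.051494 + 0.062713) / 0.185847 = 0.614528
d₂ = d₁ − σ√T = 0.614528 − 0.185847 = 0.428682
e^{−rT} = e^{−0.0363·1.2519} = 0.955573
N(−d₁) = 0.269433,  N(−d₂) = 0.334077
Put price V = K·e^{−rT}·N(−d₂) − S·N(−d₁) = 30.145405 − 26.787049 = 3.358357
φ(d₁) = (1/√(2π))·e^{−d₁²/2} = 0.330298
ν = S·φ(d₁)·√T = 36.742112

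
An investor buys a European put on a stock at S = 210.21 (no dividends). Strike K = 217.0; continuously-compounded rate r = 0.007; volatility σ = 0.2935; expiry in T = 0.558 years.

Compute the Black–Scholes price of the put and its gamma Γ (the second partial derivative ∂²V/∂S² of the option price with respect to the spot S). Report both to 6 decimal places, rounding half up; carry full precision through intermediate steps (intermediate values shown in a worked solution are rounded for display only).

σ√T = 0.2935·√0.558 = 0.219243
d₁ = (ln(S/K) + (r+σ²/2)T) / (σ√T) = (ln(210.21/217.0) + (0.007+0.2935²/2)·0.558) / 0.219243 = (-0.031790 + 0.027940) / 0.219243 = -0.017563
d₂ = d₁ − σ√T = -0.017563 − 0.219243 = -0.236806
e^{−rT} = e^{−0.007·0.558} = 0.996102
N(−d₁) = 0.507006,  N(−d₂) = 0.593596
Put price V = K·e^{−rT}·N(−d₂) − S·N(−d₁) = 128.308262 − 106.577815 = 21.730447
φ(d₁) = (1/√(2π))·e^{−d₁²/2} = 0.398881
Γ = φ(d₁) / (S·σ·√T) = 0.008655

price = 21.730447
Γ = 0.008655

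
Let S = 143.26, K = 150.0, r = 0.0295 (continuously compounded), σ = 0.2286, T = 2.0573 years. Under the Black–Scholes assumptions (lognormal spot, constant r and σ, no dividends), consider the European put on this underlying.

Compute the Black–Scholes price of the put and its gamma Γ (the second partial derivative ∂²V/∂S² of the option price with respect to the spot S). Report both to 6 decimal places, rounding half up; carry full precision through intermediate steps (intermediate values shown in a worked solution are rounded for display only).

price = 17.491791
Γ = 0.008310

σ√T = 0.2286·√2.0573 = 0.327888
d₁ = (ln(S/K) + (r+σ²/2)T) / (σ√T) = (ln(143.26/150.0) + (0.0295+0.2286²/2)·2.0573) / 0.327888 = (-0.045974 + 0.114446) / 0.327888 = 0.208826
d₂ = d₁ − σ√T = 0.208826 − 0.327888 = -0.119062
e^{−rT} = e^{−0.0295·2.0573} = 0.941115
N(−d₁) = 0.417292,  N(−d₂) = 0.547387
Put price V = K·e^{−rT}·N(−d₂) − S·N(−d₁) = 77.273065 − 59.781274 = 17.491791
φ(d₁) = (1/√(2π))·e^{−d₁²/2} = 0.390338
Γ = φ(d₁) / (S·σ·√T) = 0.008310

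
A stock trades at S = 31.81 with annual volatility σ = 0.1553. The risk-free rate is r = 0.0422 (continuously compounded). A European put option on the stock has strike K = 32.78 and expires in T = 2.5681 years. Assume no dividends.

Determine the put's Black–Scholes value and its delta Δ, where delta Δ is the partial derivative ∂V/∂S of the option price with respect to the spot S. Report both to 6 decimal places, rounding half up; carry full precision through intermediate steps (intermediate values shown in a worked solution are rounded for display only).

σ√T = 0.1553·√2.5681 = 0.248873
d₁ = (ln(S/K) + (r+σ²/2)T) / (σ√T) = (ln(31.81/32.78) + (0.0422+0.1553²/2)·2.5681) / 0.248873 = (-0.030038 + 0.139343) / 0.248873 = 0.439199
d₂ = d₁ − σ√T = 0.439199 − 0.248873 = 0.190327
e^{−rT} = e^{−0.0422·2.5681} = 0.897292
N(−d₁) = 0.330259,  N(−d₂) = 0.424527
Put price V = K·e^{−rT}·N(−d₂) − S·N(−d₁) = 12.486701 − 10.505524 = 1.981177
Δ = −N(−d₁) = -0.330259

price = 1.981177
Δ = -0.330259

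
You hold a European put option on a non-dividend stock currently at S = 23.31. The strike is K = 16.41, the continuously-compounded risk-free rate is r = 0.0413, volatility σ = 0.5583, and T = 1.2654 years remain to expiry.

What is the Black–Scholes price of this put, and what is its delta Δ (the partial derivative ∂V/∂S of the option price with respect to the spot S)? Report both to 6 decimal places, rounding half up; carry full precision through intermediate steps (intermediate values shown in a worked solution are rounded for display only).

σ√T = 0.5583·√1.2654 = 0.628032
d₁ = (ln(S/K) + (r+σ²/2)T) / (σ√T) = (ln(23.31/16.41) + (0.0413+0.5583²/2)·1.2654) / 0.628032 = (0.350992 + 0.249473) / 0.628032 = 0.956105
d₂ = d₁ − σ√T = 0.956105 − 0.628032 = 0.328074
e^{−rT} = e^{−0.0413·1.2654} = 0.949081
N(−d₁) = 0.169509,  N(−d₂) = 0.371428
Put price V = K·e^{−rT}·N(−d₂) − S·N(−d₁) = 5.784775 − 3.951266 = 1.833509
Δ = −N(−d₁) = -0.169509

price = 1.833509
Δ = -0.169509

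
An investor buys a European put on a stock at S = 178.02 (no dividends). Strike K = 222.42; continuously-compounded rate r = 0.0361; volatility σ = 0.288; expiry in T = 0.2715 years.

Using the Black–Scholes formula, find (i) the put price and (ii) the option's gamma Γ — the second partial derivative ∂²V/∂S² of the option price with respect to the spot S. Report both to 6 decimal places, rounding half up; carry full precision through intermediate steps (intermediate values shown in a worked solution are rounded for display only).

σ√T = 0.288·√0.2715 = 0.150064
d₁ = (ln(S/K) + (r+σ²/2)T) / (σ√T) = (ln(178.02/222.42) + (0.0361+0.288²/2)·0.2715) / 0.150064 = (-0.222672 + 0.021061) / 0.150064 = -1.343496
d₂ = d₁ − σ√T = -1.343496 − 0.150064 = -1.493560
e^{−rT} = e^{−0.0361·0.2715} = 0.990247
N(−d₁) = 0.910444,  N(−d₂) = 0.932355
Put price V = K·e^{−rT}·N(−d₂) − S·N(−d₁) = 205.351754 − 162.077290 = 43.274463
φ(d₁) = (1/√(2π))·e^{−d₁²/2} = 0.161794
Γ = φ(d₁) / (S·σ·√T) = 0.006056

price = 43.274463
Γ = 0.006056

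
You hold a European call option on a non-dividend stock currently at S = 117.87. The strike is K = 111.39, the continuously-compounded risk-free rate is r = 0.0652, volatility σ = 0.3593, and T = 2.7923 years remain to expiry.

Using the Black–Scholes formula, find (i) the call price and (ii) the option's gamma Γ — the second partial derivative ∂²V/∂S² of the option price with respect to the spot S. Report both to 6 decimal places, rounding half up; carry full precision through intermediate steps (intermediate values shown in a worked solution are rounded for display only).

σ√T = 0.3593·√2.7923 = 0.600397
d₁ = (ln(S/K) + (r+σ²/2)T) / (σ√T) = (ln(117.87/111.39) + (0.0652+0.3593²/2)·2.7923) / 0.600397 = (0.056545 + 0.362296) / 0.600397 = 0.697607
d₂ = d₁ − σ√T = 0.697607 − 0.600397 = 0.097210
e^{−rT} = e^{−0.0652·2.7923} = 0.833553
N(d₁) = 0.757288,  N(d₂) = 0.538720
Call price V = S·N(d₁) − K·e^{−rT}·N(d₂) = 89.261589 − 50.019891 = 39.241698
φ(d₁) = (1/√(2π))·e^{−d₁²/2} = 0.312777
Γ = φ(d₁) / (S·σ·√T) = 0.004420

price = 39.241698
Γ = 0.004420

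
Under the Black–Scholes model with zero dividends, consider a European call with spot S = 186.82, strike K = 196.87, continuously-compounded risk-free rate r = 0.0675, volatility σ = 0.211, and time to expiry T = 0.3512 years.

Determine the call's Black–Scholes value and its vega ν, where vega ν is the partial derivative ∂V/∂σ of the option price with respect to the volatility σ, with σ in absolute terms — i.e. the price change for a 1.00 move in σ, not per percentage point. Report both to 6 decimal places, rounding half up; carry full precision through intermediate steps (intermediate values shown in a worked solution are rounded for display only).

price = 6.977366
ν = 43.557138

σ√T = 0.211·√0.3512 = 0.125043
d₁ = (ln(S/K) + (r+σ²/2)T) / (σ√T) = (ln(186.82/196.87) + (0.0675+0.211²/2)·0.3512) / 0.125043 = (-0.052398 + 0.031524) / 0.125043 = -0.166936
d₂ = d₁ − σ√T = -0.166936 − 0.125043 = -0.291979
e^{−rT} = e^{−0.0675·0.3512} = 0.976573
N(d₁) = 0.433710,  N(d₂) = 0.385151
Call price V = S·N(d₁) − K·e^{−rT}·N(d₂) = 81.025773 − 74.048407 = 6.977366
φ(d₁) = (1/√(2π))·e^{−d₁²/2} = 0.393422
ν = S·φ(d₁)·√T = 43.557138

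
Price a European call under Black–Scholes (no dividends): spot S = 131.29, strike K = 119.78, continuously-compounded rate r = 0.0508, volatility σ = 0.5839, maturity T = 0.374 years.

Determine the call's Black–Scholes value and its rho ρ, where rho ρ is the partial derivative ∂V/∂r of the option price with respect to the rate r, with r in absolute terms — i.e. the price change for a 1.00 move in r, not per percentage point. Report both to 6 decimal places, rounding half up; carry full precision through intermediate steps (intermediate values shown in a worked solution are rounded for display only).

price = 25.342416
ρ = 24.278462

σ√T = 0.5839·√0.374 = 0.357087
d₁ = (ln(S/K) + (r+σ²/2)T) / (σ√T) = (ln(131.29/119.78) + (0.0508+0.5839²/2)·0.374) / 0.357087 = (0.091752 + 0.082755) / 0.357087 = 0.488695
d₂ = d₁ − σ√T = 0.488695 − 0.357087 = 0.131608
e^{−rT} = e^{−0.0508·0.374} = 0.981180
N(d₁) = 0.687471,  N(d₂) = 0.552353
Call price V = S·N(d₁) − K·e^{−rT}·N(d₂) = 90.258090 − 64.915674 = 25.342416
ρ = K·T·e^{−rT}·N(d₂) = 24.278462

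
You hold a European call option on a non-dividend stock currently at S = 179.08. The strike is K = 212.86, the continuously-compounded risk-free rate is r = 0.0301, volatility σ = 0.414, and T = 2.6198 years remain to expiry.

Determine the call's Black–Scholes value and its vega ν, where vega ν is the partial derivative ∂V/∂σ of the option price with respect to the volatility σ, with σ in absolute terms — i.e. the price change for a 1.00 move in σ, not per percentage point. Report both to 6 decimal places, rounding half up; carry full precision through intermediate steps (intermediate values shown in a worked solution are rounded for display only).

price = 40.952485
ν = 113.461137

σ√T = 0.414·√2.6198 = 0.670092
d₁ = (ln(S/K) + (r+σ²/2)T) / (σ√T) = (ln(179.08/212.86) + (0.0301+0.414²/2)·2.6198) / 0.670092 = (-0.172802 + 0.303368) / 0.670092 = 0.194847
d₂ = d₁ − σ√T = 0.194847 − 0.670092 = -0.475245
e^{−rT} = e^{−0.0301·2.6198} = 0.924173
N(d₁) = 0.577244,  N(d₂) = 0.317306
Call price V = S·N(d₁) − K·e^{−rT}·N(d₂) = 103.372806 − 62.420321 = 40.952485
φ(d₁) = (1/√(2π))·e^{−d₁²/2} = 0.391441
ν = S·φ(d₁)·√T = 113.461137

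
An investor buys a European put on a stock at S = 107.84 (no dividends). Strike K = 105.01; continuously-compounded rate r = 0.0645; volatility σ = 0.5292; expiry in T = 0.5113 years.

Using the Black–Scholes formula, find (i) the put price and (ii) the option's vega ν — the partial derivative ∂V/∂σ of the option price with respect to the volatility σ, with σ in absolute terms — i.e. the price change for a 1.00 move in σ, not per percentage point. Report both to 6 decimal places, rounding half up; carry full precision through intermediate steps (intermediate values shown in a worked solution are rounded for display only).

price = 12.788832
ν = 28.969224

σ√T = 0.5292·√0.5113 = 0.378406
d₁ = (ln(S/K) + (r+σ²/2)T) / (σ√T) = (ln(107.84/105.01) + (0.0645+0.5292²/2)·0.5113) / 0.378406 = (0.026593 + 0.104574) / 0.378406 = 0.346632
d₂ = d₁ − σ√T = 0.346632 − 0.378406 = -0.031774
e^{−rT} = e^{−0.0645·0.5113} = 0.967559
N(−d₁) = 0.364434,  N(−d₂) = 0.512674
Put price V = K·e^{−rT}·N(−d₂) − S·N(−d₁) = 52.089402 − 39.300570 = 12.788832
φ(d₁) = (1/√(2π))·e^{−d₁²/2} = 0.375681
ν = S·φ(d₁)·√T = 28.969224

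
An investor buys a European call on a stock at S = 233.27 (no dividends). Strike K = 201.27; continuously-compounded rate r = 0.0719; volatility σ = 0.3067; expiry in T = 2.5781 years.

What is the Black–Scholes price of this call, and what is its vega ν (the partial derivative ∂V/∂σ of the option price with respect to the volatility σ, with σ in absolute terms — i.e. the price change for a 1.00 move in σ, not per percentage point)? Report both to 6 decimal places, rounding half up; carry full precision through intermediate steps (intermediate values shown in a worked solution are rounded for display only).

σ√T = 0.3067·√2.5781 = 0.492452
d₁ = (ln(S/K) + (r+σ²/2)T) / (σ√T) = (ln(233.27/201.27) + (0.0719+0.3067²/2)·2.5781) / 0.492452 = (0.147549 + 0.306620) / 0.492452 = 0.922261
d₂ = d₁ − σ√T = 0.922261 − 0.492452 = 0.429809
e^{−rT} = e^{−0.0719·2.5781} = 0.830801
N(d₁) = 0.821804,  N(d₂) = 0.666333
Call price V = S·N(d₁) − K·e^{−rT}·N(d₂) = 191.702168 − 111.421009 = 80.281159
φ(d₁) = (1/√(2π))·e^{−d₁²/2} = 0.260743
ν = S·φ(d₁)·√T = 97.660941

price = 80.281159
ν = 97.660941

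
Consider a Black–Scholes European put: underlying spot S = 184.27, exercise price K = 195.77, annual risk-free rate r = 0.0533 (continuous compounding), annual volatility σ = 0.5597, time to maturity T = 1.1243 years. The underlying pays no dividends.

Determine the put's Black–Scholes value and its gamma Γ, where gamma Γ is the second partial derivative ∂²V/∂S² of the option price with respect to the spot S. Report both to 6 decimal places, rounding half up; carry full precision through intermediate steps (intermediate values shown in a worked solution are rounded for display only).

price = 43.065435
Γ = 0.003492

σ√T = 0.5597·√1.1243 = 0.593467
d₁ = (ln(S/K) + (r+σ²/2)T) / (σ√T) = (ln(184.27/195.77) + (0.0533+0.5597²/2)·1.1243) / 0.593467 = (-0.060538 + 0.236027) / 0.593467 = 0.295700
d₂ = d₁ − σ√T = 0.295700 − 0.593467 = -0.297767
e^{−rT} = e^{−0.0533·1.1243} = 0.941835
N(−d₁) = 0.383730,  N(−d₂) = 0.617059
Put price V = K·e^{−rT}·N(−d₂) − S·N(−d₁) = 113.775283 − 70.709848 = 43.065435
φ(d₁) = (1/√(2π))·e^{−d₁²/2} = 0.381877
Γ = φ(d₁) / (S·σ·√T) = 0.003492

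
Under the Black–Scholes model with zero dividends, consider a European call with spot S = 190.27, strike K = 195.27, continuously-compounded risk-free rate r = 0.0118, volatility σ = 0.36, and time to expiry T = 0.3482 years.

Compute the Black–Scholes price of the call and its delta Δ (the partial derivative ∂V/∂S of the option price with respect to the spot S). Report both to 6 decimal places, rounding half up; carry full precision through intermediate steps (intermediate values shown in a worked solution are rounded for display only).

σ√T = 0.36·√0.3482 = 0.212431
d₁ = (ln(S/K) + (r+σ²/2)T) / (σ√T) = (ln(190.27/195.27) + (0.0118+0.36²/2)·0.3482) / 0.212431 = (-0.025939 + 0.026672) / 0.212431 = 0.003451
d₂ = d₁ − σ√T = 0.003451 − 0.212431 = -0.208980
e^{−rT} = e^{−0.0118·0.3482} = 0.995900
N(d₁) = 0.501377,  N(d₂) = 0.417232
Call price V = S·N(d₁) − K·e^{−rT}·N(d₂) = 95.396926 − 81.138822 = 14.258104
Δ = N(d₁) = 0.501377

price = 14.258104
Δ = 0.501377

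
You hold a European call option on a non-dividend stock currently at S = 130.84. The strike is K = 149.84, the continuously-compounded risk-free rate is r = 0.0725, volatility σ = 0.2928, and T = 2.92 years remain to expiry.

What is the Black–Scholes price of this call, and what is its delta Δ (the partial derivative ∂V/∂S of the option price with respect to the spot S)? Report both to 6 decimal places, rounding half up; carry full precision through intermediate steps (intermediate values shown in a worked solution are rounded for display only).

σ√T = 0.2928·√2.92 = 0.500337
d₁ = (ln(S/K) + (r+σ²/2)T) / (σ√T) = (ln(130.84/149.84) + (0.0725+0.2928²/2)·2.92) / 0.500337 = (-0.135593 + 0.336868) / 0.500337 = 0.402280
d₂ = d₁ − σ√T = 0.402280 − 0.500337 = -0.098057
e^{−rT} = e^{−0.0725·2.92} = 0.809207
N(d₁) = 0.656261,  N(d₂) = 0.460944
Call price V = S·N(d₁) − K·e^{−rT}·N(d₂) = 85.865203 − 55.890176 = 29.975027
Δ = N(d₁) = 0.656261

price = 29.975027
Δ = 0.656261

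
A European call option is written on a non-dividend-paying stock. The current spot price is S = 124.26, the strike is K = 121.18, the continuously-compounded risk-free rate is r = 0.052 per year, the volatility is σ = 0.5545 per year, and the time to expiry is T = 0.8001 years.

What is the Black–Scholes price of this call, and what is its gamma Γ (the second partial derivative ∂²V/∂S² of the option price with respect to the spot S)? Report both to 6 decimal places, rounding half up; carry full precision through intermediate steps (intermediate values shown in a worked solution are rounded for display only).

price = 27.769974
Γ = 0.006016

σ√T = 0.5545·√0.8001 = 0.495991
d₁ = (ln(S/K) + (r+σ²/2)T) / (σ√T) = (ln(124.26/121.18) + (0.052+0.5545²/2)·0.8001) / 0.495991 = (0.025099 + 0.164609) / 0.495991 = 0.382482
d₂ = d₁ − σ√T = 0.382482 − 0.495991 = -0.113508
e^{−rT} = e^{−0.052·0.8001} = 0.959248
N(d₁) = 0.648948,  N(d₂) = 0.454814
Call price V = S·N(d₁) − K·e^{−rT}·N(d₂) = 80.638304 − 52.868330 = 27.769974
φ(d₁) = (1/√(2π))·e^{−d₁²/2} = 0.370803
Γ = φ(d₁) / (S·σ·√T) = 0.006016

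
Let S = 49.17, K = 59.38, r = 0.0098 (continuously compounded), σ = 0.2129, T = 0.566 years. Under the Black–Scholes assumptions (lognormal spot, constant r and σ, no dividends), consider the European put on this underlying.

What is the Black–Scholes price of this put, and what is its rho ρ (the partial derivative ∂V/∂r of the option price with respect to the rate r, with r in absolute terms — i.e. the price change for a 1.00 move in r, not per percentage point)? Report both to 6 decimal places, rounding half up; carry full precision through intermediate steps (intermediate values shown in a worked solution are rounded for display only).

price = 10.423639
ρ = -29.726973

σ√T = 0.2129·√0.566 = 0.160171
d₁ = (ln(S/K) + (r+σ²/2)T) / (σ√T) = (ln(49.17/59.38) + (0.0098+0.2129²/2)·0.566) / 0.160171 = (-0.188674 + 0.018374) / 0.160171 = -1.063236
d₂ = d₁ − σ√T = -1.063236 − 0.160171 = -1.223407
e^{−rT} = e^{−0.0098·0.566} = 0.994469
N(−d₁) = 0.856163,  N(−d₂) = 0.889412
Put price V = K·e^{−rT}·N(−d₂) − S·N(−d₁) = 52.521154 − 42.097515 = 10.423639
ρ = −K·T·e^{−rT}·N(−d₂) = -29.726973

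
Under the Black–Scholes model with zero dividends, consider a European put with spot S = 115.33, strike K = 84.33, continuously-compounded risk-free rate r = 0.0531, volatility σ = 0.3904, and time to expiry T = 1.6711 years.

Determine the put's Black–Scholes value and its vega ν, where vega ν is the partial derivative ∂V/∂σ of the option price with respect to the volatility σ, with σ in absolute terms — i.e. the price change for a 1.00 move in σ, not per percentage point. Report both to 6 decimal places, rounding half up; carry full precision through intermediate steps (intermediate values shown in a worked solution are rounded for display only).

σ√T = 0.3904·√1.6711 = 0.504674
d₁ = (ln(S/K) + (r+σ²/2)T) / (σ√T) = (ln(115.33/84.33) + (0.0531+0.3904²/2)·1.6711) / 0.504674 = (0.313060 + 0.216083) / 0.504674 = 1.048485
d₂ = d₁ − σ√T = 1.048485 − 0.504674 = 0.543811
e^{−rT} = e^{−0.0531·1.6711} = 0.915088
N(−d₁) = 0.147208,  N(−d₂) = 0.293286
Put price V = K·e^{−rT}·N(−d₂) − S·N(−d₁) = 22.632670 − 16.977450 = 5.655220
φ(d₁) = (1/√(2π))·e^{−d₁²/2} = 0.230248
ν = S·φ(d₁)·√T = 34.327252

price = 5.655220
ν = 34.327252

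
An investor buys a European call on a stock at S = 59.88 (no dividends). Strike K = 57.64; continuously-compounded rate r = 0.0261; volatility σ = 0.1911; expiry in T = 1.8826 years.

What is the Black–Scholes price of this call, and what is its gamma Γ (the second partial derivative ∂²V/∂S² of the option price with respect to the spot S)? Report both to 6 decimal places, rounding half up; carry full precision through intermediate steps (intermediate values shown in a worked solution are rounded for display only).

σ√T = 0.1911·√1.8826 = 0.262204
d₁ = (ln(S/K) + (r+σ²/2)T) / (σ√T) = (ln(59.88/57.64) + (0.0261+0.1911²/2)·1.8826) / 0.262204 = (0.038126 + 0.083511) / 0.262204 = 0.463902
d₂ = d₁ − σ√T = 0.463902 − 0.262204 = 0.201698
e^{−rT} = e^{−0.0261·1.8826} = 0.952052
N(d₁) = 0.678641,  N(d₂) = 0.579924
Call price V = S·N(d₁) − K·e^{−rT}·N(d₂) = 40.637033 − 31.824044 = 8.812989
φ(d₁) = (1/√(2π))·e^{−d₁²/2} = 0.358244
Γ = φ(d₁) / (S·σ·√T) = 0.022817

price = 8.812989
Γ = 0.022817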